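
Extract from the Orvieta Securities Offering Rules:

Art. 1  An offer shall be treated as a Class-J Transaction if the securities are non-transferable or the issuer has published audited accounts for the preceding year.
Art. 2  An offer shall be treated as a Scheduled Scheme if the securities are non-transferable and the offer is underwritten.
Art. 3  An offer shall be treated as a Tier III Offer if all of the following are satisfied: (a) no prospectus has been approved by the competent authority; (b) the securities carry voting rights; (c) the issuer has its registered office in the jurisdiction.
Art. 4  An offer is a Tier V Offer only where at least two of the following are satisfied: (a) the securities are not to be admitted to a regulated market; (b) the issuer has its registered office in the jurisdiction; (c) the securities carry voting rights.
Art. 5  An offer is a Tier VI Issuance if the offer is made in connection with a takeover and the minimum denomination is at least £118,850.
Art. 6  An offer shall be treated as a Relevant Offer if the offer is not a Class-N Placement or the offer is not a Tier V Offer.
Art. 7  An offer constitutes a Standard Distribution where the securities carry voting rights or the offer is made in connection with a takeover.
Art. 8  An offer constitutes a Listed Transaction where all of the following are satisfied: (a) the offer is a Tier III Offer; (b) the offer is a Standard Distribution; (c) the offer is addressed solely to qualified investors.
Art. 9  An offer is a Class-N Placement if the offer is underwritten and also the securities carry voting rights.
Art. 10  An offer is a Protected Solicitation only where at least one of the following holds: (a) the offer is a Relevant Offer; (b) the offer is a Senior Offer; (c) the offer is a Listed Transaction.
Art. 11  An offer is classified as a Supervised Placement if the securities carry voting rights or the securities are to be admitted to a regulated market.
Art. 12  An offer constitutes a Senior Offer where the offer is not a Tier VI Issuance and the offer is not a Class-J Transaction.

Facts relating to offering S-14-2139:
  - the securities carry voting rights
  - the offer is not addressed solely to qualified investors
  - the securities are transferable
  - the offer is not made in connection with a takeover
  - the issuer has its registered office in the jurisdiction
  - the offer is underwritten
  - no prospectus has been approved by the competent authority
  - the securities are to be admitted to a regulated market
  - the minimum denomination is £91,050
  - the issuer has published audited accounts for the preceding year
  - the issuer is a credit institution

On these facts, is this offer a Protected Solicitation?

article 9 — Class-N Placement: [the offer is underwritten? yes] AND [the securities carry voting rights? yes] → satisfied.
article 4 — Tier V Offer: the securities are not to be admitted to a regulated market? no; the issuer has its registered office in the jurisdiction? yes; the securities carry voting rights? yes — 2 of 3 hold (need ≥2) → satisfied.
article 6 — Relevant Offer: [not a Class-N Placement (article 9)? no] OR [not a Tier V Offer (article 4)? no] → not satisfied.
article 5 — Tier VI Issuance: [the offer is made in connection with a takeover? no] AND [minimum denomination: £91,050 ≥ £118,850? no] → not satisfied.
article 1 — Class-J Transaction: [the securities are non-transferable? no] OR [the issuer has published audited accounts for the preceding year? yes] → satisfied.
article 12 — Senior Offer: [not a Tier VI Issuance (article 5)? yes] AND [not a Class-J Transaction (article 1)? no] → not satisfied.
article 3 — Tier III Offer: [no prospectus has been approved by the competent authority? yes] AND [the securities carry voting rights? yes] AND [the issuer has its registered office in the jurisdiction? yes] → satisfied.
article 7 — Standard Distribution: [the securities carry voting rights? yes] OR [the offer is made in connection with a takeover? no] → satisfied.
article 8 — Listed Transaction: [Tier III Offer (article 3)? yes] AND [Standard Distribution (article 7)? yes] AND [the offer is addressed solely to qualified investors? no] → not satisfied.
article 10 — Protected Solicitation: [Relevant Offer (article 6)? no] OR [Senior Offer (article 12)? no] OR [Listed Transaction (article 8)? no] → not satisfied.

No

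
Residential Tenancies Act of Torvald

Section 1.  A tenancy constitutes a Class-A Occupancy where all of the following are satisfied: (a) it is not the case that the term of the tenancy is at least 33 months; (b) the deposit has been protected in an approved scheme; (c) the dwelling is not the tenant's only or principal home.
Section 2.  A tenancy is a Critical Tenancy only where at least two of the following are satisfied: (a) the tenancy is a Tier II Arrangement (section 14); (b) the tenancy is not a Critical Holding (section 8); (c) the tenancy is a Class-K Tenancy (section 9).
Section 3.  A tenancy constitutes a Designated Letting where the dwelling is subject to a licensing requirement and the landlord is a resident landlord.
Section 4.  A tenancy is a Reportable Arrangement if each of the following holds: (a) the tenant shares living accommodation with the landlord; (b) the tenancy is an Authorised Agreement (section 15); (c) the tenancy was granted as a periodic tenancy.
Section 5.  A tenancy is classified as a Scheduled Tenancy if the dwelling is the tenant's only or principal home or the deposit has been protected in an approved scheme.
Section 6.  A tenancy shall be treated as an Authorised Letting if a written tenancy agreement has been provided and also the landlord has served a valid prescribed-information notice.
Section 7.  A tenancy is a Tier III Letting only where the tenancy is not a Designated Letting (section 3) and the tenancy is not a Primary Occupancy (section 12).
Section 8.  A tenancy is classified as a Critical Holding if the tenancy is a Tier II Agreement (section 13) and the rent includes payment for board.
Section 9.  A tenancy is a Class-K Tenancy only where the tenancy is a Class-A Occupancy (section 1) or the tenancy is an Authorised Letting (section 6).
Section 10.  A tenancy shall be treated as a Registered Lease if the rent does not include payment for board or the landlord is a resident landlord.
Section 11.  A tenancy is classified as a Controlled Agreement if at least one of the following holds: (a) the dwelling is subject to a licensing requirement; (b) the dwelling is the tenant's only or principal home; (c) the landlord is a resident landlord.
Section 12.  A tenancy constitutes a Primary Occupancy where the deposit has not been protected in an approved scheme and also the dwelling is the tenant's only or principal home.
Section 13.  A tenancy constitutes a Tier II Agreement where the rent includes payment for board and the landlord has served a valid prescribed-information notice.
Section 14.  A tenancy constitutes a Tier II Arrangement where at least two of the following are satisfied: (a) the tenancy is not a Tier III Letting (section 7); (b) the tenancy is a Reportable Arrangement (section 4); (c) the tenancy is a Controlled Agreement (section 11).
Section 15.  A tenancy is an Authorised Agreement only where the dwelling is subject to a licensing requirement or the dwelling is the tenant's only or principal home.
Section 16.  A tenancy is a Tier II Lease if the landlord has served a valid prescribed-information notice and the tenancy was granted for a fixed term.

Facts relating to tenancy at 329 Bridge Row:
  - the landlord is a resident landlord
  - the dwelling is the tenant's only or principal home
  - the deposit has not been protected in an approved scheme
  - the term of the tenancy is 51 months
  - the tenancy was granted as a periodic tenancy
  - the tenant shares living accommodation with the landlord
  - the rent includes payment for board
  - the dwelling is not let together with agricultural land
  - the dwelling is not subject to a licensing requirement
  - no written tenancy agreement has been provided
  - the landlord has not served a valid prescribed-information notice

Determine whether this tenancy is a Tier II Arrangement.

Yes

section 3 — Designated Letting: [the dwelling is subject to a licensing requirement? no] AND [the landlord is a resident landlord? yes] → not satisfied.
section 12 — Primary Occupancy: [the deposit has not been protected in an approved scheme? yes] AND [the dwelling is the tenant's only or principal home? yes] → satisfied.
section 7 — Tier III Letting: [not a Designated Letting (section 3)? yes] AND [not a Primary Occupancy (section 12)? no] → not satisfied.
section 15 — Authorised Agreement: [the dwelling is subject to a licensing requirement? no] OR [the dwelling is the tenant's only or principal home? yes] → satisfied.
section 4 — Reportable Arrangement: [the tenant shares living accommodation with the landlord? yes] AND [Authorised Agreement (section 15)? yes] AND [the tenancy was granted as a periodic tenancy? yes] → satisfied.
section 11 — Controlled Agreement: [the dwelling is subject to a licensing requirement? no] OR [the dwelling is the tenant's only or principal home? yes] OR [the landlord is a resident landlord? yes] → satisfied.
section 14 — Tier II Arrangement: not a Tier III Letting (section 7)? yes; Reportable Arrangement (section 4)? yes; Controlled Agreement (section 11)? yes — 3 of 3 hold (need ≥2) → satisfied.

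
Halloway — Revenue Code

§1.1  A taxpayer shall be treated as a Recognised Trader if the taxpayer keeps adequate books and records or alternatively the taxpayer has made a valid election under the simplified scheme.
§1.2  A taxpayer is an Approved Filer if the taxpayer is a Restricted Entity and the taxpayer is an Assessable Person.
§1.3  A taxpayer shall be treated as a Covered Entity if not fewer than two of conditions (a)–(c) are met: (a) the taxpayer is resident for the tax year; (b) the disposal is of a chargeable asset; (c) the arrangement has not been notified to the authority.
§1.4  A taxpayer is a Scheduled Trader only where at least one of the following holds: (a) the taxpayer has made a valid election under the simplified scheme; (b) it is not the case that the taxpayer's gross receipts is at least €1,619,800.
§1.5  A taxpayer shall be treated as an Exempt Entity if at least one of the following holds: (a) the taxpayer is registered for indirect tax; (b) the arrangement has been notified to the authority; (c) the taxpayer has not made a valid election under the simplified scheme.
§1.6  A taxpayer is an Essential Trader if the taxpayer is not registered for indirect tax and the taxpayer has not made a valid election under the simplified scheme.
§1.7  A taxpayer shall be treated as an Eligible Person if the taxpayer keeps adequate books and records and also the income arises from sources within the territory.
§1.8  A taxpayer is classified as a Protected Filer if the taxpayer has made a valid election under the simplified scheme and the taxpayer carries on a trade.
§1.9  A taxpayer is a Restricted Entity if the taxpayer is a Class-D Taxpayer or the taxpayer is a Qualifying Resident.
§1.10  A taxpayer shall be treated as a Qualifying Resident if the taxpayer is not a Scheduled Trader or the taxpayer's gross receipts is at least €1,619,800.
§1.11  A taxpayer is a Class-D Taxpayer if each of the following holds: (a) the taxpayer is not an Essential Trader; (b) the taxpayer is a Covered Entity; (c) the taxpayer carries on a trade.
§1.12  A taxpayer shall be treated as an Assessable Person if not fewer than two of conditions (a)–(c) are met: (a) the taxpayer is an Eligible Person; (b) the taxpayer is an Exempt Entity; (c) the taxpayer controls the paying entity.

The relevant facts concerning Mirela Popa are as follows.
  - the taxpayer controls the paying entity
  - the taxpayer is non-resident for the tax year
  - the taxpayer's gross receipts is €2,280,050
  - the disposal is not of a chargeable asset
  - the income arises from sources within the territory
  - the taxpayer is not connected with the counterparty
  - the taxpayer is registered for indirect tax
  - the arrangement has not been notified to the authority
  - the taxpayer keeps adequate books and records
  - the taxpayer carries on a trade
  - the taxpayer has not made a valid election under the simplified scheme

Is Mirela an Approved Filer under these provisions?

Under §1.6: the taxpayer is not registered for indirect tax? no; and the taxpayer has not made a valid election under the simplified scheme? yes. So the taxpayer is not an Essential Trader.
Under §1.3: the taxpayer is resident for the tax year? no; the disposal is of a chargeable asset? no; the arrangement has not been notified to the authority? yes — 1 of 3 hold (need ≥2) → not satisfied.
Under §1.11: not an Essential Trader (§1.6)? yes; and Covered Entity (§1.3)? no; and the taxpayer carries on a trade? yes. So the taxpayer is not a Class-D Taxpayer.
Under §1.4: the taxpayer has made a valid election under the simplified scheme? no; or taxpayer's gross receipts: €2,280,050 ≥ €1,619,800? yes, so negated condition no. So the taxpayer is not a Scheduled Trader.
Under §1.10: not a Scheduled Trader (§1.4)? yes; or taxpayer's gross receipts: €2,280,050 ≥ €1,619,800? yes. So the taxpayer is a Qualifying Resident.
Under §1.9: Class-D Taxpayer (§1.11)? no; or Qualifying Resident (§1.10)? yes. So the taxpayer is a Restricted Entity.
Under §1.7: the taxpayer keeps adequate books and records? yes; and the income arises from sources within the territory? yes. So the taxpayer is an Eligible Person.
Under §1.5: the taxpayer is registered for indirect tax? yes; or the arrangement has been notified to the authority? no; or the taxpayer has not made a valid election under the simplified scheme? yes. So the taxpayer is an Exempt Entity.
Under §1.12: Eligible Person (§1.7)? yes; Exempt Entity (§1.5)? yes; the taxpayer controls the paying entity? yes — 3 of 3 hold (need ≥2) → satisfied.
Under §1.2: Restricted Entity (§1.9)? yes; and Assessable Person (§1.12)? yes. So the taxpayer is an Approved Filer.

Yes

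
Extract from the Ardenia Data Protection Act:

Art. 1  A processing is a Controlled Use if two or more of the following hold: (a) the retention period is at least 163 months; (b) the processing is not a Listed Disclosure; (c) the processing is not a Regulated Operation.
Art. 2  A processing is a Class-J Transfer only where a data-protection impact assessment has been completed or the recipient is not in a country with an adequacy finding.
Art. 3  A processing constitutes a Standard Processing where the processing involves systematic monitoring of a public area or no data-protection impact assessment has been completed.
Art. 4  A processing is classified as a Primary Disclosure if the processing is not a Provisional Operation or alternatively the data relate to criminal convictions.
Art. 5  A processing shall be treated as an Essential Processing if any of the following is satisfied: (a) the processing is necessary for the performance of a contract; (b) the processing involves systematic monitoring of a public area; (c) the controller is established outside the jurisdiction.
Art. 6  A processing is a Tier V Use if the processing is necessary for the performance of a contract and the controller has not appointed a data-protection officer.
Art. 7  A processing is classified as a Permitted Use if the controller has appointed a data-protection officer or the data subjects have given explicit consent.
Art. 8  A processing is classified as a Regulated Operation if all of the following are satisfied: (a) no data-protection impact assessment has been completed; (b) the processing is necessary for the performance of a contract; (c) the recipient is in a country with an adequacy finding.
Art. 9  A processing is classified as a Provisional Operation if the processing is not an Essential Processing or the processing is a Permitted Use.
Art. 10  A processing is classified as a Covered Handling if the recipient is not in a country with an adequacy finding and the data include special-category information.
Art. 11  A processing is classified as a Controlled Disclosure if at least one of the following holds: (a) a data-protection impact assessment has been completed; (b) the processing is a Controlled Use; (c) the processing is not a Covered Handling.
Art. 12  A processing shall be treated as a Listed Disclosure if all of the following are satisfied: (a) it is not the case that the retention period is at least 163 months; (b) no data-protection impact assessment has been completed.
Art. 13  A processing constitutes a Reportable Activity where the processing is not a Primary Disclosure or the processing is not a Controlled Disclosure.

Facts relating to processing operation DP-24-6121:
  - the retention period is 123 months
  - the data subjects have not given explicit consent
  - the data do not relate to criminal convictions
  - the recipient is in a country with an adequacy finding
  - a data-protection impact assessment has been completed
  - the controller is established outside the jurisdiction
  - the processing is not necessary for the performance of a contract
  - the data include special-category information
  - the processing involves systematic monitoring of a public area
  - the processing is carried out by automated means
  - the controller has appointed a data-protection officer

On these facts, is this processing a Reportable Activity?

article 5 — Essential Processing: [the processing is necessary for the performance of a contract? no] OR [the processing involves systematic monitoring of a public area? yes] OR [the controller is established outside the jurisdiction? yes] → satisfied.
article 7 — Permitted Use: [the controller has appointed a data-protection officer? yes] OR [the data subjects have given explicit consent? no] → satisfied.
article 9 — Provisional Operation: [not an Essential Processing (article 5)? no] OR [Permitted Use (article 7)? yes] → satisfied.
article 4 — Primary Disclosure: [not a Provisional Operation (article 9)? no] OR [the data relate to criminal convictions? no] → not satisfied.
article 12 — Listed Disclosure: [retention period: 123 months ≥ 163 months? no, so negated condition yes] AND [no data-protection impact assessment has been completed? no] → not satisfied.
article 8 — Regulated Operation: [no data-protection impact assessment has been completed? no] AND [the processing is necessary for the performance of a contract? no] AND [the recipient is in a country with an adequacy finding? yes] → not satisfied.
article 1 — Controlled Use: retention period: 123 months ≥ 163 months? no; not a Listed Disclosure (article 12)? yes; not a Regulated Operation (article 8)? yes — 2 of 3 hold (need ≥2) → satisfied.
article 10 — Covered Handling: [the recipient is not in a country with an adequacy finding? no] AND [the data include special-category information? yes] → not satisfied.
article 11 — Controlled Disclosure: [a data-protection impact assessment has been completed? yes] OR [Controlled Use (article 1)? yes] OR [not a Covered Handling (article 10)? yes] → satisfied.
article 13 — Reportable Activity: [not a Primary Disclosure (article 4)? yes] OR [not a Controlled Disclosure (article 11)? no] → satisfied.

Yes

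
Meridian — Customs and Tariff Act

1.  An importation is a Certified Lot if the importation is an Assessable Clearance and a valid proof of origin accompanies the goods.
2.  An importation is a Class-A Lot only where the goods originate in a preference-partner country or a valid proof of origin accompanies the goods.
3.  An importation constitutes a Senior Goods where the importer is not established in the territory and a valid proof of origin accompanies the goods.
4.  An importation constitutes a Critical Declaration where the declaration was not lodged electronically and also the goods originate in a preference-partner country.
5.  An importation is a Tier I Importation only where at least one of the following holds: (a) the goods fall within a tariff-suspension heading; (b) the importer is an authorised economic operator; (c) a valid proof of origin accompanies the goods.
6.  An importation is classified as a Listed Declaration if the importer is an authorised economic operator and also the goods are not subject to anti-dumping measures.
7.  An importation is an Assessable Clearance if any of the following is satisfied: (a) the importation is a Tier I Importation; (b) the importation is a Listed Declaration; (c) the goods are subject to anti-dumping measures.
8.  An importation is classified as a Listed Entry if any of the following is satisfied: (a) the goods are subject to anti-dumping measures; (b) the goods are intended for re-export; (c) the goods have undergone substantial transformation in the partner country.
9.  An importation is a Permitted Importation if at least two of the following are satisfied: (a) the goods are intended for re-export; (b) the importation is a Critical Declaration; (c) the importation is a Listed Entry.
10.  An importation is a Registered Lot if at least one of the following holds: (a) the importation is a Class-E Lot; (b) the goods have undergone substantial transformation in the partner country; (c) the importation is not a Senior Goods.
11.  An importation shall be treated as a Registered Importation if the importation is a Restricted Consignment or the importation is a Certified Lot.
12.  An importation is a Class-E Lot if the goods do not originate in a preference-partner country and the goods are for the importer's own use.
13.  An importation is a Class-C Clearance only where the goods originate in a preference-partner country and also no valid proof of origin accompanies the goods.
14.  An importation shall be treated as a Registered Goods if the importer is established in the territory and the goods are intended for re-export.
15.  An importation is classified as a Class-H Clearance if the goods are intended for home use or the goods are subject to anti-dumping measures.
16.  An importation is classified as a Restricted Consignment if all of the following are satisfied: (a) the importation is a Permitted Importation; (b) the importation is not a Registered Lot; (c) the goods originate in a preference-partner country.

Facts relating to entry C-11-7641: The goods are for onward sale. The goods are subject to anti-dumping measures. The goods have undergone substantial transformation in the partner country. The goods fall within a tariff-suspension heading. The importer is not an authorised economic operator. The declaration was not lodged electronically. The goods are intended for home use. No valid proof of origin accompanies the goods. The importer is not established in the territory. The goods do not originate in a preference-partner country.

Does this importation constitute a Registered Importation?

paragraph 4 — Critical Declaration: [the declaration was not lodged electronically? yes] AND [the goods originate in a preference-partner country? no] → not satisfied.
paragraph 8 — Listed Entry: [the goods are subject to anti-dumping measures? yes] OR [the goods are intended for re-export? no] OR [the goods have undergone substantial transformation in the partner country? yes] → satisfied.
paragraph 9 — Permitted Importation: the goods are intended for re-export? no; Critical Declaration (paragraph 4)? no; Listed Entry (paragraph 8)? yes — 1 of 3 hold (need ≥2) → not satisfied.
paragraph 12 — Class-E Lot: [the goods do not originate in a preference-partner country? yes] AND [the goods are for the importer's own use? no] → not satisfied.
paragraph 3 — Senior Goods: [the importer is not established in the territory? yes] AND [a valid proof of origin accompanies the goods? no] → not satisfied.
paragraph 10 — Registered Lot: [Class-E Lot (paragraph 12)? no] OR [the goods have undergone substantial transformation in the partner country? yes] OR [not a Senior Goods (paragraph 3)? yes] → satisfied.
paragraph 16 — Restricted Consignment: [Permitted Importation (paragraph 9)? no] AND [not a Registered Lot (paragraph 10)? no] AND [the goods originate in a preference-partner country? no] → not satisfied.
paragraph 5 — Tier I Importation: [the goods fall within a tariff-suspension heading? yes] OR [the importer is an authorised economic operator? no] OR [a valid proof of origin accompanies the goods? no] → satisfied.
paragraph 6 — Listed Declaration: [the importer is an authorised economic operator? no] AND [the goods are not subject to anti-dumping measures? no] → not satisfied.
paragraph 7 — Assessable Clearance: [Tier I Importation (paragraph 5)? yes] OR [Listed Declaration (paragraph 6)? no] OR [the goods are subject to anti-dumping measures? yes] → satisfied.
paragraph 1 — Certified Lot: [Assessable Clearance (paragraph 7)? yes] AND [a valid proof of origin accompanies the goods? no] → not satisfied.
paragraph 11 — Registered Importation: [Restricted Consignment (paragraph 16)? no] OR [Certified Lot (paragraph 1)? no] → not satisfied.

No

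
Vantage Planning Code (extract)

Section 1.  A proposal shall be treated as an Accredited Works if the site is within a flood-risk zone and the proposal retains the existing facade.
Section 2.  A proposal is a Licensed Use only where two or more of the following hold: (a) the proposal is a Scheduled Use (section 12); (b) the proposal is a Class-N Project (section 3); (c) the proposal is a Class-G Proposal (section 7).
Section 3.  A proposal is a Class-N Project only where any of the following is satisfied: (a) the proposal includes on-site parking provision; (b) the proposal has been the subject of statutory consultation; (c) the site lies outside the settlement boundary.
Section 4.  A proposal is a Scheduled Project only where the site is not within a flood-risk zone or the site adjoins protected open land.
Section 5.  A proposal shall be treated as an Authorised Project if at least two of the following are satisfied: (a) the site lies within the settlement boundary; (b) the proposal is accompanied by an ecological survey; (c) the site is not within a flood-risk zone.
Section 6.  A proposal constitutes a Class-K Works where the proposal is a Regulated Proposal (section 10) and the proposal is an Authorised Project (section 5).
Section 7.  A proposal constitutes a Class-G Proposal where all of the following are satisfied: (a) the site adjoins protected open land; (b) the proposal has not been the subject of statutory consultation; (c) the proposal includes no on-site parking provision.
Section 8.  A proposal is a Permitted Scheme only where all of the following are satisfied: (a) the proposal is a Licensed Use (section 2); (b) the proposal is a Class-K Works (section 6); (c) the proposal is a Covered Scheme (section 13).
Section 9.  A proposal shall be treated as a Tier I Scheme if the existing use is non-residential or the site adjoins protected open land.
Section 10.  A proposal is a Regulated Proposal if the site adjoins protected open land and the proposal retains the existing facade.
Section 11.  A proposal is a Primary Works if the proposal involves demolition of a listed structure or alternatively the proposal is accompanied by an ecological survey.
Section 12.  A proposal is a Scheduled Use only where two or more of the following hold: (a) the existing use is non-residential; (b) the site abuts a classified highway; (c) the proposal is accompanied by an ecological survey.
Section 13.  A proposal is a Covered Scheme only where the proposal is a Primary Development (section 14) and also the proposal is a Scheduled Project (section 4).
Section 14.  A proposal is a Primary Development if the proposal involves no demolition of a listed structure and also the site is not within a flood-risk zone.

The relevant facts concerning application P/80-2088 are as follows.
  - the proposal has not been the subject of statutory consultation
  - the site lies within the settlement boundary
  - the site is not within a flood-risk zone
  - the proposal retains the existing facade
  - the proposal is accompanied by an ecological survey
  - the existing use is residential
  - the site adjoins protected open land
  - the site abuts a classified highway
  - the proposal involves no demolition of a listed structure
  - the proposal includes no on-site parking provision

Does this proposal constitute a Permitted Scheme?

Yes

section 12 — Scheduled Use: the existing use is non-residential? no; the site abuts a classified highway? yes; the proposal is accompanied by an ecological survey? yes — 2 of 3 hold (need ≥2) → satisfied.
section 3 — Class-N Project: [the proposal includes on-site parking provision? no] OR [the proposal has been the subject of statutory consultation? no] OR [the site lies outside the settlement boundary? no] → not satisfied.
section 7 — Class-G Proposal: [the site adjoins protected open land? yes] AND [the proposal has not been the subject of statutory consultation? yes] AND [the proposal includes no on-site parking provision? yes] → satisfied.
section 2 — Licensed Use: Scheduled Use (section 12)? yes; Class-N Project (section 3)? no; Class-G Proposal (section 7)? yes — 2 of 3 hold (need ≥2) → satisfied.
section 10 — Regulated Proposal: [the site adjoins protected open land? yes] AND [the proposal retains the existing facade? yes] → satisfied.
section 5 — Authorised Project: the site lies within the settlement boundary? yes; the proposal is accompanied by an ecological survey? yes; the site is not within a flood-risk zone? yes — 3 of 3 hold (need ≥2) → satisfied.
section 6 — Class-K Works: [Regulated Proposal (section 10)? yes] AND [Authorised Project (section 5)? yes] → satisfied.
section 14 — Primary Development: [the proposal involves no demolition of a listed structure? yes] AND [the site is not within a flood-risk zone? yes] → satisfied.
section 4 — Scheduled Project: [the site is not within a flood-risk zone? yes] OR [the site adjoins protected open land? yes] → satisfied.
section 13 — Covered Scheme: [Primary Development (section 14)? yes] AND [Scheduled Project (section 4)? yes] → satisfied.
section 8 — Permitted Scheme: [Licensed Use (section 2)? yes] AND [Class-K Works (section 6)? yes] AND [Covered Scheme (section 13)? yes] → satisfied.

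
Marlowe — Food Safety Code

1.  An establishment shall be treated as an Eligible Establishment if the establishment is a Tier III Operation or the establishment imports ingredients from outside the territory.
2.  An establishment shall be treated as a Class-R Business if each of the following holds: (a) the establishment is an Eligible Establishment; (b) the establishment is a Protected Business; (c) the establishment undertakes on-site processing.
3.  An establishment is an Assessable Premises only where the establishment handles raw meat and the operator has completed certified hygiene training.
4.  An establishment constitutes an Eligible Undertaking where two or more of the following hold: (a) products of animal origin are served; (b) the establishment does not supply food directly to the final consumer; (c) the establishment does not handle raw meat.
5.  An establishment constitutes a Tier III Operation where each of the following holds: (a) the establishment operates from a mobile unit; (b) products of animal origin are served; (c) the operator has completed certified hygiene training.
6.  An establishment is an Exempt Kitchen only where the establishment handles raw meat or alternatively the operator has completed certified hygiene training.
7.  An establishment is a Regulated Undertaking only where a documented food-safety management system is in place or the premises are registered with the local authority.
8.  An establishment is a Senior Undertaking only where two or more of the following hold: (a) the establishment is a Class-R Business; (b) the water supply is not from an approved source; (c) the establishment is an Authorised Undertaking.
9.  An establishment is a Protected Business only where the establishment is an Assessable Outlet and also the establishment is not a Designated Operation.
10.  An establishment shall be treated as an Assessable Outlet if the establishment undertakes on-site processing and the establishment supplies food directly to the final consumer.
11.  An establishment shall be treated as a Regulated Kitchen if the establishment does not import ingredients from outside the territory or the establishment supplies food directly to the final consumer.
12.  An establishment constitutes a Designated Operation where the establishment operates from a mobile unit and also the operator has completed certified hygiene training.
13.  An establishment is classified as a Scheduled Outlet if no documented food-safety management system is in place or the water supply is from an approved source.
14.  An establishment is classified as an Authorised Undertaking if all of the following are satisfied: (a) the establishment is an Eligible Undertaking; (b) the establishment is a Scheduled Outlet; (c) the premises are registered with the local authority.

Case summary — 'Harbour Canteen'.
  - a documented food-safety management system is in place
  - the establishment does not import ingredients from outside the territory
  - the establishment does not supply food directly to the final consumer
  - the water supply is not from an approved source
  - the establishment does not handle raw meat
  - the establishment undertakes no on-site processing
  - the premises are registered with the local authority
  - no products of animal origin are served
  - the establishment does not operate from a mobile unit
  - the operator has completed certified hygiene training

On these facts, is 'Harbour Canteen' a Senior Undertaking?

No

paragraph 5 — Tier III Operation: [the establishment operates from a mobile unit? no] AND [products of animal origin are served? no] AND [the operator has completed certified hygiene training? yes] → not satisfied.
paragraph 1 — Eligible Establishment: [Tier III Operation (paragraph 5)? no] OR [the establishment imports ingredients from outside the territory? no] → not satisfied.
paragraph 10 — Assessable Outlet: [the establishment undertakes on-site processing? no] AND [the establishment supplies food directly to the final consumer? no] → not satisfied.
paragraph 12 — Designated Operation: [the establishment operates from a mobile unit? no] AND [the operator has completed certified hygiene training? yes] → not satisfied.
paragraph 9 — Protected Business: [Assessable Outlet (paragraph 10)? no] AND [not a Designated Operation (paragraph 12)? yes] → not satisfied.
paragraph 2 — Class-R Business: [Eligible Establishment (paragraph 1)? no] AND [Protected Business (paragraph 9)? no] AND [the establishment undertakes on-site processing? no] → not satisfied.
paragraph 4 — Eligible Undertaking: products of animal origin are served? no; the establishment does not supply food directly to the final consumer? yes; the establishment does not handle raw meat? yes — 2 of 3 hold (need ≥2) → satisfied.
paragraph 13 — Scheduled Outlet: [no documented food-safety management system is in place? no] OR [the water supply is from an approved source? no] → not satisfied.
paragraph 14 — Authorised Undertaking: [Eligible Undertaking (paragraph 4)? yes] AND [Scheduled Outlet (paragraph 13)? no] AND [the premises are registered with the local authority? yes] → not satisfied.
paragraph 8 — Senior Undertaking: Class-R Business (paragraph 2)? no; the water supply is not from an approved source? yes; Authorised Undertaking (paragraph 14)? no — 1 of 3 hold (need ≥2) → not satisfied.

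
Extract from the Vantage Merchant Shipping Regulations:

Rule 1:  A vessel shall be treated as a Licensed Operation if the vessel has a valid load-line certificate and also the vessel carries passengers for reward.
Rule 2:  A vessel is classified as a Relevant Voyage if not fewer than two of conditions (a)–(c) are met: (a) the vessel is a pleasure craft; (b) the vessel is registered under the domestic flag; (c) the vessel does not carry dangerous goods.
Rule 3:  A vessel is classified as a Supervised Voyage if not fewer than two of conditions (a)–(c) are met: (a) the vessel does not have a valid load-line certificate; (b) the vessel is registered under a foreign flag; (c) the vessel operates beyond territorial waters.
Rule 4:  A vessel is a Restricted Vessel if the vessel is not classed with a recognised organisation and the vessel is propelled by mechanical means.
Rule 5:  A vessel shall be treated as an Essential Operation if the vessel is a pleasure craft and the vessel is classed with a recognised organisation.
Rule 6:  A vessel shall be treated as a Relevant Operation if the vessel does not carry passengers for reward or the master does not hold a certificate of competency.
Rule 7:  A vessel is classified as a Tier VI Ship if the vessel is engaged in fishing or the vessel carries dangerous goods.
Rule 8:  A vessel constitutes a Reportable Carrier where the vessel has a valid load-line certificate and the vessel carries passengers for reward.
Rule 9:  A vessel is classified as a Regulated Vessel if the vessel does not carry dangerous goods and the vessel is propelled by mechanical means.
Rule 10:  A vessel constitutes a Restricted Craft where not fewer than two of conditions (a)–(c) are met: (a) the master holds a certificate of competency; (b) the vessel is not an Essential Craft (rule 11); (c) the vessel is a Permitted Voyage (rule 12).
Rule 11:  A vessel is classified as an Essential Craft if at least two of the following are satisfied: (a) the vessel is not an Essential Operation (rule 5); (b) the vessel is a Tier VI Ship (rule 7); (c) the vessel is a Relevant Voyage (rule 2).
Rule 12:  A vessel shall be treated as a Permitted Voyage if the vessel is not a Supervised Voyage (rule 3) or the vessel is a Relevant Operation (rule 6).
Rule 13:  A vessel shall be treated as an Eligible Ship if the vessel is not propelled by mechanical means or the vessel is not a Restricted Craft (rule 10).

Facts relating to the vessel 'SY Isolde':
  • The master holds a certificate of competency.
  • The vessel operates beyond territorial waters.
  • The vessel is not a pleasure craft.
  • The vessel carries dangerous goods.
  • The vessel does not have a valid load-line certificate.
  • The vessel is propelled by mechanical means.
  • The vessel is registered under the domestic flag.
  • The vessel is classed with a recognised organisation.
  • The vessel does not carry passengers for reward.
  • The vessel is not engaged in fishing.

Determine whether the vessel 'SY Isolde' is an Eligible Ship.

rule 5 — Essential Operation: [the vessel is a pleasure craft? no] AND [the vessel is classed with a recognised organisation? yes] → not satisfied.
rule 7 — Tier VI Ship: [the vessel is engaged in fishing? no] OR [the vessel carries dangerous goods? yes] → satisfied.
rule 2 — Relevant Voyage: the vessel is a pleasure craft? no; the vessel is registered under the domestic flag? yes; the vessel does not carry dangerous goods? no — 1 of 3 hold (need ≥2) → not satisfied.
rule 11 — Essential Craft: not an Essential Operation (rule 5)? yes; Tier VI Ship (rule 7)? yes; Relevant Voyage (rule 2)? no — 2 of 3 hold (need ≥2) → satisfied.
rule 3 — Supervised Voyage: the vessel does not have a valid load-line certificate? yes; the vessel is registered under a foreign flag? no; the vessel operates beyond territorial waters? yes — 2 of 3 hold (need ≥2) → satisfied.
rule 6 — Relevant Operation: [the vessel does not carry passengers for reward? yes] OR [the master does not hold a certificate of competency? no] → satisfied.
rule 12 — Permitted Voyage: [not a Supervised Voyage (rule 3)? no] OR [Relevant Operation (rule 6)? yes] → satisfied.
rule 10 — Restricted Craft: the master holds a certificate of competency? yes; not an Essential Craft (rule 11)? no; Permitted Voyage (rule 12)? yes — 2 of 3 hold (need ≥2) → satisfied.
rule 13 — Eligible Ship: [the vessel is not propelled by mechanical means? no] OR [not a Restricted Craft (rule 10)? no] → not satisfied.

No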